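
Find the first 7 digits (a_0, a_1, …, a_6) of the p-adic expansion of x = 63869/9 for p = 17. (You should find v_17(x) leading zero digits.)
(a_0, …, a_6) = (0, 0, 0, 9, 9, 7, 9)

v_17(63869/9) = 3, so a_0 = ... = a_2 = 0. Factor out: x = 17^3 · u with u = 13/9 a unit in ℤ_17. Expand u iteratively via a_{v+i} = u_i mod 17, u_{i+1} = (u_i − a_{v+i})/17:
  u_0 = 13/9;  a_3 = 9;  u_1 = (u_0 − 9)/17 = -4/9
  u_1 = -4/9;  a_4 = 9;  u_2 = (u_1 − 9)/17 = -5/9
  u_2 = -5/9;  a_5 = 7;  u_3 = (u_2 − 7)/17 = -4/9
  u_3 = -4/9;  a_6 = 9;  u_4 = (u_3 − 9)/17 = -5/9
Digits: (0, 0, 0, 9, 9, 7, 9).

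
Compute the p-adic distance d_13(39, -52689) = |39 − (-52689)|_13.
d_13(39, -52689) = 1/2197

Step 1 — x − y = 39 − (-52689) = 52728. Step 2 — v_13(52728) = 3 (factor: 52728 = (13^3 · 24); the sign does not affect v_p). Step 3 — |x − y|_13 = 13^{-3} = 1/2197.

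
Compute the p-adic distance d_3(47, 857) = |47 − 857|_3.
d_3(47, 857) = 1/81

Step 1 — x − y = 47 − 857 = -810. Step 2 — v_3(-810) = 4 (factor: -810 = −(3^4 · 10); the sign does not affect v_p). Step 3 — |x − y|_3 = 3^{-4} = 1/81.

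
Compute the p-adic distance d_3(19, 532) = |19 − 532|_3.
d_3(19, 532) = 1/27

Step 1 — x − y = 19 − 532 = -513. Step 2 — v_3(-513) = 3 (factor: -513 = −(3^3 · 19); the sign does not affect v_p). Step 3 — |x − y|_3 = 3^{-3} = 1/27.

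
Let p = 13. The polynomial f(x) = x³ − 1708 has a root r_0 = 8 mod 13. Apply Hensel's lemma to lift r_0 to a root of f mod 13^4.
r_3 = 6313 (mod 28561)

Hensel: r_{i+1} = r_i − f(r_i)/f′(r_i) mod 13^{i+2}, where f′(x) = 3x². Iterate:
  r_0 = 8 (mod 13)
  r_1 = 60 (mod 169)
  r_2 = 1919 (mod 2197)
  r_3 = 6313 (mod 28561)
Final: r = 6313 with f(r) ≡ 0 mod 13^4.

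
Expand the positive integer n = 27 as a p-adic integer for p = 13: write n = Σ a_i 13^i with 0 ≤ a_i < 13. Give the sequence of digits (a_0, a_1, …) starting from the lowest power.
(a_0, a_1, …) = (1, 2)

Repeated division by 13 gives the digits low-to-high: 27 = 1 + 2·13^1. Digit sequence: (1, 2).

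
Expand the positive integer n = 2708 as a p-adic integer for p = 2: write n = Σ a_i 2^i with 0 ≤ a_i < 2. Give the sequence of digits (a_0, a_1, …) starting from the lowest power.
(a_0, a_1, …) = (0, 0, 1, 0, 1, 0, 0, 1, 0, 1, 0, 1)

Repeated division by 2 gives the digits low-to-high: 2708 = 1·2^2 + 1·2^4 + 1·2^7 + 1·2^9 + 1·2^11. Digit sequence: (0, 0, 1, 0, 1, 0, 0, 1, 0, 1, 0, 1).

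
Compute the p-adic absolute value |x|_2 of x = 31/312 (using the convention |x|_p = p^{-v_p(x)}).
|31/312|_2 = 8

Step 1 — compute v_2(x) by factoring powers of 2 out of the numerator and denominator: v_2(31/312) = -3. Step 2 — apply |x|_p = p^{-v_p(x)} = 2^{3} = 8.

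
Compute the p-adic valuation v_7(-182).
v_7(-182) = 1

v_7(n) is the largest exponent k such that 7^k divides n. Factor out: -182 = -7^1 · 26. (Sign doesn't affect v_p.) So v_7(-182) = 1.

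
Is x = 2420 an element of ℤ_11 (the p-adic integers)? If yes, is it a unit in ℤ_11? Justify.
x ∈ ℤ_11 but not a unit; v_11(x) = 2 > 0

ℤ_11 = {x ∈ ℚ_11 : v_11(x) ≥ 0} and ℤ_11^× = {x ∈ ℤ_11 : v_11(x) = 0}. Here v_11(2420) = v_11(num) − v_11(den) = 2; compare against these criteria.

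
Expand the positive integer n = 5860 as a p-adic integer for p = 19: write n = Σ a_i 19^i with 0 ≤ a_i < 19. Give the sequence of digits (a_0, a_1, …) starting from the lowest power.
(a_0, a_1, …) = (8, 4, 16)

Repeated division by 19 gives the digits low-to-high: 5860 = 8 + 4·19^1 + 16·19^2. Digit sequence: (8, 4, 16).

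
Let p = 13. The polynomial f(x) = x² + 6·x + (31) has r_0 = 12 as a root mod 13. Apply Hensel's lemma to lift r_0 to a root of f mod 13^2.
r_1 = 77 (mod 169)

Hensel: r_{i+1} = r_i − f(r_i)·(f′(r_i))^{-1} mod 13^{i+2}, f′(x) = 2x + 6. Iterate:
  r_0 = 12 (mod 13)
  r_1 = 77 (mod 169)
Final: r = 77 satisfies f(r) ≡ 0 mod 13^2.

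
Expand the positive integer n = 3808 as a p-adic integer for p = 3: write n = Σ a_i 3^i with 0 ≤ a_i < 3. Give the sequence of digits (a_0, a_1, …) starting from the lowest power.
(a_0, a_1, …) = (1, 0, 0, 0, 2, 0, 2, 1)

Repeated division by 3 gives the digits low-to-high: 3808 = 1 + 2·3^4 + 2·3^6 + 1·3^7. Digit sequence: (1, 0, 0, 0, 2, 0, 2, 1).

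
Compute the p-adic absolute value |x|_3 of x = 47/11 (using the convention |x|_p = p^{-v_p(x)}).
|47/11|_3 = 1

Step 1 — compute v_3(x) by factoring powers of 3 out of the numerator and denominator: v_3(47/11) = 0. Step 2 — apply |x|_p = p^{-v_p(x)} = 3^{0} = 1.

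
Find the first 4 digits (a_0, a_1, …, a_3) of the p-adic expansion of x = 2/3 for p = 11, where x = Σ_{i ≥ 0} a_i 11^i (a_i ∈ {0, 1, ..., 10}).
(a_0, …, a_3) = (8, 3, 7, 3)

v_11(2/3) = 0 (numerator and denominator both coprime to 11), so x ∈ ℤ_11^×. Compute digits iteratively via a_i = x_i mod 11, x_{i+1} = (x_i − a_i)/11, with x_0 = x:
  x_0 = 2/3;  a_0 = 8;  x_1 = (x_0 − 8)/11 = -2/3
  x_1 = -2/3;  a_1 = 3;  x_2 = (x_1 − 3)/11 = -1/3
  x_2 = -1/3;  a_2 = 7;  x_3 = (x_2 − 7)/11 = -2/3
  x_3 = -2/3;  a_3 = 3;  x_4 = (x_3 − 3)/11 = -1/3
Digits: (8, 3, 7, 3).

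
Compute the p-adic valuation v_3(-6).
v_3(-6) = 1

v_3(n) is the largest exponent k such that 3^k divides n. Factor out: -6 = -3^1 · 2. (Sign doesn't affect v_p.) So v_3(-6) = 1.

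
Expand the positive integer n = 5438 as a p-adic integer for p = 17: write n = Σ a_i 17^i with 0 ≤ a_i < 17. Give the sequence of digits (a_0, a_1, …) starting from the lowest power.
(a_0, a_1, …) = (15, 13, 1, 1)

Repeated division by 17 gives the digits low-to-high: 5438 = 15 + 13·17^1 + 1·17^2 + 1·17^3. Digit sequence: (15, 13, 1, 1).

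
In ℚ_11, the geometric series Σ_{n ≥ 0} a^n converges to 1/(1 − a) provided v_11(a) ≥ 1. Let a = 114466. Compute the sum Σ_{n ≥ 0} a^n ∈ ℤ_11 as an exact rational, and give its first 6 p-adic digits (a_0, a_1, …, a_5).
Σ a^n = 1/(1 − a) = -1/114465;  first 6 digits = (1, 0, 0, 9, 7, 0)

v_11(a) = 3 ≥ 1, so the series converges in ℤ_11 to 1/(1 − a) = 1/(1 − 114466) = -1/114465. Expand this rational in ℤ_11: compute digits iteratively via d_i = x_i mod 11, x_{i+1} = (x_i − d_i)/11. The first 6 digits are (1, 0, 0, 9, 7, 0).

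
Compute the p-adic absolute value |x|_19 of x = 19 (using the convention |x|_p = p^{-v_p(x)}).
|19|_19 = 1/19

Step 1 — compute v_19(x) by factoring powers of 19 out of the numerator and denominator: v_19(19) = 1. Step 2 — apply |x|_p = p^{-v_p(x)} = 19^{-1} = 1/19.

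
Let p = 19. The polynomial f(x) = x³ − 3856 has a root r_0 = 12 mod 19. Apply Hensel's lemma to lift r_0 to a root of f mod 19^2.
r_1 = 164 (mod 361)

Hensel: r_{i+1} = r_i − f(r_i)/f′(r_i) mod 19^{i+2}, where f′(x) = 3x². Iterate:
  r_0 = 12 (mod 19)
  r_1 = 164 (mod 361)
Final: r = 164 with f(r) ≡ 0 mod 19^2.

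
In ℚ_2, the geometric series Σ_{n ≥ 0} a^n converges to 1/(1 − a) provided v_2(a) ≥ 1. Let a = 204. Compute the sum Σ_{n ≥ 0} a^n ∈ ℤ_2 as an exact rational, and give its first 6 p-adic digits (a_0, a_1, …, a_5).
Σ a^n = 1/(1 − a) = -1/203;  first 6 digits = (1, 0, 1, 1, 1, 0)

v_2(a) = 2 ≥ 1, so the series converges in ℤ_2 to 1/(1 − a) = 1/(1 − 204) = -1/203. Expand this rational in ℤ_2: compute digits iteratively via d_i = x_i mod 2, x_{i+1} = (x_i − d_i)/2. The first 6 digits are (1, 0, 1, 1, 1, 0).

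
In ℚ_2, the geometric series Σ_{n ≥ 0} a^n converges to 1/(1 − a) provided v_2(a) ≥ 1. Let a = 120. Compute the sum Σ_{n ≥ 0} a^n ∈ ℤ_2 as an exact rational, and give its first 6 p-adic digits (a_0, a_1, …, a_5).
Σ a^n = 1/(1 − a) = -1/119;  first 6 digits = (1, 0, 0, 1, 1, 1)

v_2(a) = 3 ≥ 1, so the series converges in ℤ_2 to 1/(1 − a) = 1/(1 − 120) = -1/119. Expand this rational in ℤ_2: compute digits iteratively via d_i = x_i mod 2, x_{i+1} = (x_i − d_i)/2. The first 6 digits are (1, 0, 0, 1, 1, 1).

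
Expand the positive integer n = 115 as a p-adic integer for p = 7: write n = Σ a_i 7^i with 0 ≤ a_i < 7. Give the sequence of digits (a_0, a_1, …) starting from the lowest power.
(a_0, a_1, …) = (3, 2, 2)

Repeated division by 7 gives the digits low-to-high: 115 = 3 + 2·7^1 + 2·7^2. Digit sequence: (3, 2, 2).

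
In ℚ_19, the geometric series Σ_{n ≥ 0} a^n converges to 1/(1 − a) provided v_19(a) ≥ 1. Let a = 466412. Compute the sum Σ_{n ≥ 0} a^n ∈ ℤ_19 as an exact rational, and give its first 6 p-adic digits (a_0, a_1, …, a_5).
Σ a^n = 1/(1 − a) = -1/466411;  first 6 digits = (1, 0, 0, 11, 3, 0)

v_19(a) = 3 ≥ 1, so the series converges in ℤ_19 to 1/(1 − a) = 1/(1 − 466412) = -1/466411. Expand this rational in ℤ_19: compute digits iteratively via d_i = x_i mod 19, x_{i+1} = (x_i − d_i)/19. The first 6 digits are (1, 0, 0, 11, 3, 0).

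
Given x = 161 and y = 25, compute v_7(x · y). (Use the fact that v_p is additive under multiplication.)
v_7(4025) = 1

v_p(x) = 1 (factor: 161 = 7^1 · 23); v_p(y) = 0 (factor: 25 = 7^0 · 25). Additivity: v_p(xy) = v_p(x) + v_p(y) = 1 + 0 = 1. (Direct check: xy = 4025 = 7^1 · (575).)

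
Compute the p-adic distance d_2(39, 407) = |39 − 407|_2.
d_2(39, 407) = 1/16

Step 1 — x − y = 39 − 407 = -368. Step 2 — v_2(-368) = 4 (factor: -368 = −(2^4 · 23); the sign does not affect v_p). Step 3 — |x − y|_2 = 2^{-4} = 1/16.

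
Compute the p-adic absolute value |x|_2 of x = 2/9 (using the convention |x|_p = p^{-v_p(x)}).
|2/9|_2 = 1/2

Step 1 — compute v_2(x) by factoring powers of 2 out of the numerator and denominator: v_2(2/9) = 1. Step 2 — apply |x|_p = p^{-v_p(x)} = 2^{-1} = 1/2.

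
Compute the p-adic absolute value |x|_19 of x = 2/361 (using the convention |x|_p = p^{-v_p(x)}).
|2/361|_19 = 361

Step 1 — compute v_19(x) by factoring powers of 19 out of the numerator and denominator: v_19(2/361) = -2. Step 2 — apply |x|_p = p^{-v_p(x)} = 19^{2} = 361.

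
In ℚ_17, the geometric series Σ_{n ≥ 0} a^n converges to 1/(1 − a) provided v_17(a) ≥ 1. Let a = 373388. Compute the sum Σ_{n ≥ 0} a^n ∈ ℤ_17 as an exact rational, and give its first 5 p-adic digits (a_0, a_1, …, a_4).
Σ a^n = 1/(1 − a) = -1/373387;  first 5 digits = (1, 0, 0, 8, 4)

v_17(a) = 3 ≥ 1, so the series converges in ℤ_17 to 1/(1 − a) = 1/(1 − 373388) = -1/373387. Expand this rational in ℤ_17: compute digits iteratively via d_i = x_i mod 17, x_{i+1} = (x_i − d_i)/17. The first 5 digits are (1, 0, 0, 8, 4).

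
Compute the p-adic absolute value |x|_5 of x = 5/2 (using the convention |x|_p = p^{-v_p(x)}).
|5/2|_5 = 1/5

Step 1 — compute v_5(x) by factoring powers of 5 out of the numerator and denominator: v_5(5/2) = 1. Step 2 — apply |x|_p = p^{-v_p(x)} = 5^{-1} = 1/5.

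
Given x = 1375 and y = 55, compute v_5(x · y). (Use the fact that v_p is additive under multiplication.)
v_5(75625) = 4

v_p(x) = 3 (factor: 1375 = 5^3 · 11); v_p(y) = 1 (factor: 55 = 5^1 · 11). Additivity: v_p(xy) = v_p(x) + v_p(y) = 3 + 1 = 4. (Direct check: xy = 75625 = 5^4 · (121).)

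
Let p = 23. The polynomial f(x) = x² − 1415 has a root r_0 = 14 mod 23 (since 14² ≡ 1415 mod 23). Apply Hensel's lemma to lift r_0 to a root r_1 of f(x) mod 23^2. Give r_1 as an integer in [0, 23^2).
r_1 = 152 (mod 529)

Hensel's recurrence: r_{i+1} = r_i − f(r_i)·(f′(r_i))^{-1} mod 23^{i+2}, with f′(x) = 2x. Iterate:
  r_0 = 14 (mod 23)
  r_1 = 152 (mod 529)
Final: r_1 = 152, and one checks f(r_1) ≡ 0 mod 23^2.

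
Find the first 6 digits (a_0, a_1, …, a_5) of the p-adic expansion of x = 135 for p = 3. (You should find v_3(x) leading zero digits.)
(a_0, …, a_5) = (0, 0, 0, 2, 1, 0)

v_3(135) = 3, so a_0 = ... = a_2 = 0. Factor out: x = 3^3 · u with u = 5 a unit in ℤ_3. Expand u iteratively via a_{v+i} = u_i mod 3, u_{i+1} = (u_i − a_{v+i})/3:
  u_0 = 5;  a_3 = 2;  u_1 = (u_0 − 2)/3 = 1
  u_1 = 1;  a_4 = 1;  u_2 = (u_1 − 1)/3 = 0
  u_2 = 0;  a_5 = 0;  u_3 = (u_2 − 0)/3 = 0
Digits: (0, 0, 0, 2, 1, 0).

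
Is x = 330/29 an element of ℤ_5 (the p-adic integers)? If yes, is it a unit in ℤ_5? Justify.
x ∈ ℤ_5 but not a unit; v_5(x) = 1 > 0

ℤ_5 = {x ∈ ℚ_5 : v_5(x) ≥ 0} and ℤ_5^× = {x ∈ ℤ_5 : v_5(x) = 0}. Here v_5(330/29) = v_5(num) − v_5(den) = 1; compare against these criteria.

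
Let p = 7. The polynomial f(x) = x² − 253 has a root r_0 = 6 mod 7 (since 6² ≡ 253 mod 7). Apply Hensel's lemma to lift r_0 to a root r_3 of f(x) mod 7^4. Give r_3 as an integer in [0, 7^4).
r_3 = 1637 (mod 2401)

Hensel's recurrence: r_{i+1} = r_i − f(r_i)·(f′(r_i))^{-1} mod 7^{i+2}, with f′(x) = 2x. Iterate:
  r_0 = 6 (mod 7)
  r_1 = 20 (mod 49)
  r_2 = 265 (mod 343)
  r_3 = 1637 (mod 2401)
Final: r_3 = 1637, and one checks f(r_3) ≡ 0 mod 7^4.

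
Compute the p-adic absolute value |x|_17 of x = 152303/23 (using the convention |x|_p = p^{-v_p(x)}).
|152303/23|_17 = 1/4913

Step 1 — compute v_17(x) by factoring powers of 17 out of the numerator and denominator: v_17(152303/23) = 3. Step 2 — apply |x|_p = p^{-v_p(x)} = 17^{-3} = 1/4913.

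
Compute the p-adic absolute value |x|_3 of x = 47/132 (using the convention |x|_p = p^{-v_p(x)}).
|47/132|_3 = 3

Step 1 — compute v_3(x) by factoring powers of 3 out of the numerator and denominator: v_3(47/132) = -1. Step 2 — apply |x|_p = p^{-v_p(x)} = 3^{1} = 3.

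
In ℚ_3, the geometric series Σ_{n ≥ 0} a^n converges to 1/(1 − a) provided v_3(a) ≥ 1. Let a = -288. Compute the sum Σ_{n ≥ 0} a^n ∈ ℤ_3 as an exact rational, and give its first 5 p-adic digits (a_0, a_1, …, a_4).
Σ a^n = 1/(1 − a) = 1/289;  first 5 digits = (1, 0, 1, 1, 0)

v_3(a) = 2 ≥ 1, so the series converges in ℤ_3 to 1/(1 − a) = 1/(1 − (-288)) = 1/289. Expand this rational in ℤ_3: compute digits iteratively via d_i = x_i mod 3, x_{i+1} = (x_i − d_i)/3. The first 5 digits are (1, 0, 1, 1, 0).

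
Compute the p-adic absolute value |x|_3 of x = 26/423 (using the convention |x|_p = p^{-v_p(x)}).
|26/423|_3 = 9

Step 1 — compute v_3(x) by factoring powers of 3 out of the numerator and denominator: v_3(26/423) = -2. Step 2 — apply |x|_p = p^{-v_p(x)} = 3^{2} = 9.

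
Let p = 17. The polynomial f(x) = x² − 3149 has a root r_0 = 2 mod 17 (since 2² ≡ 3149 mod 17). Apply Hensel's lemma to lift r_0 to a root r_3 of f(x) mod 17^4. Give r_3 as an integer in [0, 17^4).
r_3 = 78457 (mod 83521)

Hensel's recurrence: r_{i+1} = r_i − f(r_i)·(f′(r_i))^{-1} mod 17^{i+2}, with f′(x) = 2x. Iterate:
  r_0 = 2 (mod 17)
  r_1 = 138 (mod 289)
  r_2 = 4762 (mod 4913)
  r_3 = 78457 (mod 83521)
Final: r_3 = 78457, and one checks f(r_3) ≡ 0 mod 17^4.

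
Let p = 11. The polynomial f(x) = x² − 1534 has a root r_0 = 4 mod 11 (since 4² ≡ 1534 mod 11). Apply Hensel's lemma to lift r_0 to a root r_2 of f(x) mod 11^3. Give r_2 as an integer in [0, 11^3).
r_2 = 466 (mod 1331)

Hensel's recurrence: r_{i+1} = r_i − f(r_i)·(f′(r_i))^{-1} mod 11^{i+2}, with f′(x) = 2x. Iterate:
  r_0 = 4 (mod 11)
  r_1 = 103 (mod 121)
  r_2 = 466 (mod 1331)
Final: r_2 = 466, and one checks f(r_2) ≡ 0 mod 11^3.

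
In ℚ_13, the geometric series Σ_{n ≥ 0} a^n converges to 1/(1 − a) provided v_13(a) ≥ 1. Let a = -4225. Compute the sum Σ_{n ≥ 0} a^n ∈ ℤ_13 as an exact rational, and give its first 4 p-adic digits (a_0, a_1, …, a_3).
Σ a^n = 1/(1 − a) = 1/4226;  first 4 digits = (1, 0, 1, 11)

v_13(a) = 2 ≥ 1, so the series converges in ℤ_13 to 1/(1 − a) = 1/(1 − (-4225)) = 1/4226. Expand this rational in ℤ_13: compute digits iteratively via d_i = x_i mod 13, x_{i+1} = (x_i − d_i)/13. The first 4 digits are (1, 0, 1, 11).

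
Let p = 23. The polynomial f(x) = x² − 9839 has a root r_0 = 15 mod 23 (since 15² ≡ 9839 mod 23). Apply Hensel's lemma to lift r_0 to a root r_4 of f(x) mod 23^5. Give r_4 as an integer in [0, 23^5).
r_4 = 4363598 (mod 6436343)

Hensel's recurrence: r_{i+1} = r_i − f(r_i)·(f′(r_i))^{-1} mod 23^{i+2}, with f′(x) = 2x. Iterate:
  r_0 = 15 (mod 23)
  r_1 = 406 (mod 529)
  r_2 = 7812 (mod 12167)
  r_3 = 165983 (mod 279841)
  r_4 = 4363598 (mod 6436343)
Final: r_4 = 4363598, and one checks f(r_4) ≡ 0 mod 23^5.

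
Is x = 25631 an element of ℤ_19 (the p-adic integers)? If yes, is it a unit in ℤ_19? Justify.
x ∈ ℤ_19 but not a unit; v_19(x) = 2 > 0

ℤ_19 = {x ∈ ℚ_19 : v_19(x) ≥ 0} and ℤ_19^× = {x ∈ ℤ_19 : v_19(x) = 0}. Here v_19(25631) = v_19(num) − v_19(den) = 2; compare against these criteria.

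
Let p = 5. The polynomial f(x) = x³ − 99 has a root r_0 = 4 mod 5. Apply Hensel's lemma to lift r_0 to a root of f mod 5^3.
r_2 = 74 (mod 125)

Hensel: r_{i+1} = r_i − f(r_i)/f′(r_i) mod 5^{i+2}, where f′(x) = 3x². Iterate:
  r_0 = 4 (mod 5)
  r_1 = 24 (mod 25)
  r_2 = 74 (mod 125)
Final: r = 74 with f(r) ≡ 0 mod 5^3.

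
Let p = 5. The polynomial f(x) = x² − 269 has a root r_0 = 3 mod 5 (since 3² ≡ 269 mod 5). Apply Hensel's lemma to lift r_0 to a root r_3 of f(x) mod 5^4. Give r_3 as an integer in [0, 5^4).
r_3 = 113 (mod 625)

Hensel's recurrence: r_{i+1} = r_i − f(r_i)·(f′(r_i))^{-1} mod 5^{i+2}, with f′(x) = 2x. Iterate:
  r_0 = 3 (mod 5)
  r_1 = 13 (mod 25)
  r_2 = 113 (mod 125)
  r_3 = 113 (mod 625)
Final: r_3 = 113, and one checks f(r_3) ≡ 0 mod 5^4.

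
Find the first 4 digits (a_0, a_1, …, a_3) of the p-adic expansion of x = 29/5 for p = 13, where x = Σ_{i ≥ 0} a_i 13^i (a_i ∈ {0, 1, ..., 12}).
(a_0, …, a_3) = (11, 10, 7, 2)

v_13(29/5) = 0 (numerator and denominator both coprime to 13), so x ∈ ℤ_13^×. Compute digits iteratively via a_i = x_i mod 13, x_{i+1} = (x_i − a_i)/13, with x_0 = x:
  x_0 = 29/5;  a_0 = 11;  x_1 = (x_0 − 11)/13 = -2/5
  x_1 = -2/5;  a_1 = 10;  x_2 = (x_1 − 10)/13 = -4/5
  x_2 = -4/5;  a_2 = 7;  x_3 = (x_2 − 7)/13 = -3/5
  x_3 = -3/5;  a_3 = 2;  x_4 = (x_3 − 2)/13 = -1/5
Digits: (11, 10, 7, 2).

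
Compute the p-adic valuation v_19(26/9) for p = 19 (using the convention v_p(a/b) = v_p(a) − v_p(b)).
v_19(26/9) = 0

Factor powers of 19 from the numerator and denominator of the reduced fraction: 26 = 19^0 · 26 and 9 = 19^0 · 9. Apply v_p(a/b) = v_p(a) − v_p(b): v_19(26/9) = 0 − 0 = 0.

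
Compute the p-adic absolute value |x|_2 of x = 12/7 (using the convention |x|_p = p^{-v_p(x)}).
|12/7|_2 = 1/4

Step 1 — compute v_2(x) by factoring powers of 2 out of the numerator and denominator: v_2(12/7) = 2. Step 2 — apply |x|_p = p^{-v_p(x)} = 2^{-2} = 1/4.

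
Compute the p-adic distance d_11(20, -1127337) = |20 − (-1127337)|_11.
d_11(20, -1127337) = 1/161051

Step 1 — x − y = 20 − (-1127337) = 1127357. Step 2 — v_11(1127357) = 5 (factor: 1127357 = (11^5 · 7); the sign does not affect v_p). Step 3 — |x − y|_11 = 11^{-5} = 1/161051.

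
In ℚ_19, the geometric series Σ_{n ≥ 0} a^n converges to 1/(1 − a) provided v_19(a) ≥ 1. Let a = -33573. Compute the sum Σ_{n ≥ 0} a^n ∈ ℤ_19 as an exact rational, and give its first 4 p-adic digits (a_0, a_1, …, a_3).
Σ a^n = 1/(1 − a) = 1/33574;  first 4 digits = (1, 0, 2, 14)

v_19(a) = 2 ≥ 1, so the series converges in ℤ_19 to 1/(1 − a) = 1/(1 − (-33573)) = 1/33574. Expand this rational in ℤ_19: compute digits iteratively via d_i = x_i mod 19, x_{i+1} = (x_i − d_i)/19. The first 4 digits are (1, 0, 2, 14).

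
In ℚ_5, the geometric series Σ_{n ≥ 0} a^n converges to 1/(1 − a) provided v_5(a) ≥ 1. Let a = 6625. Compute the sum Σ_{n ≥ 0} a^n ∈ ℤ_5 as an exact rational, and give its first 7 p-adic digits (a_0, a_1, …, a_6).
Σ a^n = 1/(1 − a) = -1/6624;  first 7 digits = (1, 0, 0, 3, 0, 2, 4)

v_5(a) = 3 ≥ 1, so the series converges in ℤ_5 to 1/(1 − a) = 1/(1 − 6625) = -1/6624. Expand this rational in ℤ_5: compute digits iteratively via d_i = x_i mod 5, x_{i+1} = (x_i − d_i)/5. The first 7 digits are (1, 0, 0, 3, 0, 2, 4).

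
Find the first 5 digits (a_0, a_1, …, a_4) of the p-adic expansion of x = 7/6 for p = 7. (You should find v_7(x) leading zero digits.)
(a_0, …, a_4) = (0, 6, 5, 5, 5)

v_7(7/6) = 1, so a_0 = ... = a_0 = 0. Factor out: x = 7^1 · u with u = 1/6 a unit in ℤ_7. Expand u iteratively via a_{v+i} = u_i mod 7, u_{i+1} = (u_i − a_{v+i})/7:
  u_0 = 1/6;  a_1 = 6;  u_1 = (u_0 − 6)/7 = -5/6
  u_1 = -5/6;  a_2 = 5;  u_2 = (u_1 − 5)/7 = -5/6
  u_2 = -5/6;  a_3 = 5;  u_3 = (u_2 − 5)/7 = -5/6
  u_3 = -5/6;  a_4 = 5;  u_4 = (u_3 − 5)/7 = -5/6
Digits: (0, 6, 5, 5, 5).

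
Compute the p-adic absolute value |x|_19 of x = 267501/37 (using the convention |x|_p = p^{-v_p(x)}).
|267501/37|_19 = 1/6859

Step 1 — compute v_19(x) by factoring powers of 19 out of the numerator and denominator: v_19(267501/37) = 3. Step 2 — apply |x|_p = p^{-v_p(x)} = 19^{-3} = 1/6859.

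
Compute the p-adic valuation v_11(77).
v_11(77) = 1

v_11(n) is the largest exponent k such that 11^k divides n. Factor out: 77 = 11^1 · 7. (Sign doesn't affect v_p.) So v_11(77) = 1.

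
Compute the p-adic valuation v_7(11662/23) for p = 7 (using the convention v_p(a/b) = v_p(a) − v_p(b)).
v_7(11662/23) = 3

Factor powers of 7 from the numerator and denominator of the reduced fraction: 11662 = 7^3 · 34 and 23 = 7^0 · 23. Apply v_p(a/b) = v_p(a) − v_p(b): v_7(11662/23) = 3 − 0 = 3.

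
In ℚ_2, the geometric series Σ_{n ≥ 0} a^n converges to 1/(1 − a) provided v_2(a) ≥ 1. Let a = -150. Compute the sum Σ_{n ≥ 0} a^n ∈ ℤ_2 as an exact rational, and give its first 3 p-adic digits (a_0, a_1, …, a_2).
Σ a^n = 1/(1 − a) = 1/151;  first 3 digits = (1, 1, 1)

v_2(a) = 1 ≥ 1, so the series converges in ℤ_2 to 1/(1 − a) = 1/(1 − (-150)) = 1/151. Expand this rational in ℤ_2: compute digits iteratively via d_i = x_i mod 2, x_{i+1} = (x_i − d_i)/2. The first 3 digits are (1, 1, 1).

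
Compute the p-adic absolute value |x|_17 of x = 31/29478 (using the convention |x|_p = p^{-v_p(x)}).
|31/29478|_17 = 4913

Step 1 — compute v_17(x) by factoring powers of 17 out of the numerator and denominator: v_17(31/29478) = -3. Step 2 — apply |x|_p = p^{-v_p(x)} = 17^{3} = 4913.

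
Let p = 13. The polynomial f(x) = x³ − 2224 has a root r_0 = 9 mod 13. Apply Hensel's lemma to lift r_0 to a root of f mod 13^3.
r_2 = 1283 (mod 2197)

Hensel: r_{i+1} = r_i − f(r_i)/f′(r_i) mod 13^{i+2}, where f′(x) = 3x². Iterate:
  r_0 = 9 (mod 13)
  r_1 = 100 (mod 169)
  r_2 = 1283 (mod 2197)
Final: r = 1283 with f(r) ≡ 0 mod 13^3.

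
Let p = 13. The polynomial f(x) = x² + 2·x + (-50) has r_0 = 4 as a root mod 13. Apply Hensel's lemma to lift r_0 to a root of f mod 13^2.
r_1 = 108 (mod 169)

Hensel: r_{i+1} = r_i − f(r_i)·(f′(r_i))^{-1} mod 13^{i+2}, f′(x) = 2x + 2. Iterate:
  r_0 = 4 (mod 13)
  r_1 = 108 (mod 169)
Final: r = 108 satisfies f(r) ≡ 0 mod 13^2.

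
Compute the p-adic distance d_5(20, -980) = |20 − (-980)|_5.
d_5(20, -980) = 1/125

Step 1 — x − y = 20 − (-980) = 1000. Step 2 — v_5(1000) = 3 (factor: 1000 = (5^3 · 8); the sign does not affect v_p). Step 3 — |x − y|_5 = 5^{-3} = 1/125.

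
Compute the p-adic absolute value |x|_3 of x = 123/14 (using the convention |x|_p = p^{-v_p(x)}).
|123/14|_3 = 1/3

Step 1 — compute v_3(x) by factoring powers of 3 out of the numerator and denominator: v_3(123/14) = 1. Step 2 — apply |x|_p = p^{-v_p(x)} = 3^{-1} = 1/3.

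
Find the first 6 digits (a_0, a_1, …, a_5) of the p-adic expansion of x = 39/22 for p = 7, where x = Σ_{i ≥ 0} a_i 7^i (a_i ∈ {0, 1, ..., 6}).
(a_0, …, a_5) = (4, 0, 6, 2, 5, 4)

v_7(39/22) = 0 (numerator and denominator both coprime to 7), so x ∈ ℤ_7^×. Compute digits iteratively via a_i = x_i mod 7, x_{i+1} = (x_i − a_i)/7, with x_0 = x:
  x_0 = 39/22;  a_0 = 4;  x_1 = (x_0 − 4)/7 = -7/22
  x_1 = -7/22;  a_1 = 0;  x_2 = (x_1 − 0)/7 = -1/22
  x_2 = -1/22;  a_2 = 6;  x_3 = (x_2 − 6)/7 = -19/22
  x_3 = -19/22;  a_3 = 2;  x_4 = (x_3 − 2)/7 = -9/22
  x_4 = -9/22;  a_4 = 5;  x_5 = (x_4 − 5)/7 = -17/22
  x_5 = -17/22;  a_5 = 4;  x_6 = (x_5 − 4)/7 = -15/22
Digits: (4, 0, 6, 2, 5, 4).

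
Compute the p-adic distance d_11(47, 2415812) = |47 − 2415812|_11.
d_11(47, 2415812) = 1/161051

Step 1 — x − y = 47 − 2415812 = -2415765. Step 2 — v_11(-2415765) = 5 (factor: -2415765 = −(11^5 · 15); the sign does not affect v_p). Step 3 — |x − y|_11 = 11^{-5} = 1/161051.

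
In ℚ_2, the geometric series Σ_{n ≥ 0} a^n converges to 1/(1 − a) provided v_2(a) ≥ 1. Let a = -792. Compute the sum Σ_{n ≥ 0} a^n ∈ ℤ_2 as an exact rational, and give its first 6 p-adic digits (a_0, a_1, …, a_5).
Σ a^n = 1/(1 − a) = 1/793;  first 6 digits = (1, 0, 0, 1, 0, 1)

v_2(a) = 3 ≥ 1, so the series converges in ℤ_2 to 1/(1 − a) = 1/(1 − (-792)) = 1/793. Expand this rational in ℤ_2: compute digits iteratively via d_i = x_i mod 2, x_{i+1} = (x_i − d_i)/2. The first 6 digits are (1, 0, 0, 1, 0, 1).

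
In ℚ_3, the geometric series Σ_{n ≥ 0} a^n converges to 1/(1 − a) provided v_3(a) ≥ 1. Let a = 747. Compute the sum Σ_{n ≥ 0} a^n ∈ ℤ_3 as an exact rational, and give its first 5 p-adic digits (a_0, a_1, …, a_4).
Σ a^n = 1/(1 − a) = -1/746;  first 5 digits = (1, 0, 2, 0, 1)

v_3(a) = 2 ≥ 1, so the series converges in ℤ_3 to 1/(1 − a) = 1/(1 − 747) = -1/746. Expand this rational in ℤ_3: compute digits iteratively via d_i = x_i mod 3, x_{i+1} = (x_i − d_i)/3. The first 5 digits are (1, 0, 2, 0, 1).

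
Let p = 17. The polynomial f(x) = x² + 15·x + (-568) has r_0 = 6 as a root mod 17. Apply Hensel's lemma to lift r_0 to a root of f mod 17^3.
r_2 = 4732 (mod 4913)

Hensel: r_{i+1} = r_i − f(r_i)·(f′(r_i))^{-1} mod 17^{i+2}, f′(x) = 2x + 15. Iterate:
  r_0 = 6 (mod 17)
  r_1 = 108 (mod 289)
  r_2 = 4732 (mod 4913)
Final: r = 4732 satisfies f(r) ≡ 0 mod 17^3.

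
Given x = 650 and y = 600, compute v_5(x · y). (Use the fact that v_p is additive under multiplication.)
v_5(390000) = 4

v_p(x) = 2 (factor: 650 = 5^2 · 26); v_p(y) = 2 (factor: 600 = 5^2 · 24). Additivity: v_p(xy) = v_p(x) + v_p(y) = 2 + 2 = 4. (Direct check: xy = 390000 = 5^4 · (624).)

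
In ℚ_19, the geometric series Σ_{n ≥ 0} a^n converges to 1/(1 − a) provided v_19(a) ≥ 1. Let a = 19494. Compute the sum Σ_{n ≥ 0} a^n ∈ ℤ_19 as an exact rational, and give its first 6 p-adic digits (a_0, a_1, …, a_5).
Σ a^n = 1/(1 − a) = -1/19493;  first 6 digits = (1, 0, 16, 2, 9, 1)

v_19(a) = 2 ≥ 1, so the series converges in ℤ_19 to 1/(1 − a) = 1/(1 − 19494) = -1/19493. Expand this rational in ℤ_19: compute digits iteratively via d_i = x_i mod 19, x_{i+1} = (x_i − d_i)/19. The first 6 digits are (1, 0, 16, 2, 9, 1).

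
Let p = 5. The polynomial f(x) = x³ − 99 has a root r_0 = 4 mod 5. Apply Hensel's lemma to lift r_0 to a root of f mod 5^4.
r_3 = 449 (mod 625)

Hensel: r_{i+1} = r_i − f(r_i)/f′(r_i) mod 5^{i+2}, where f′(x) = 3x². Iterate:
  r_0 = 4 (mod 5)
  r_1 = 24 (mod 25)
  r_2 = 74 (mod 125)
  r_3 = 449 (mod 625)
Final: r = 449 with f(r) ≡ 0 mod 5^4.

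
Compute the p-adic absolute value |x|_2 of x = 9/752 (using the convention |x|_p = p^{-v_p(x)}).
|9/752|_2 = 16

Step 1 — compute v_2(x) by factoring powers of 2 out of the numerator and denominator: v_2(9/752) = -4. Step 2 — apply |x|_p = p^{-v_p(x)} = 2^{4} = 16.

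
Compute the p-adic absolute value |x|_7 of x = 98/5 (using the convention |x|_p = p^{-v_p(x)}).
|98/5|_7 = 1/49

Step 1 — compute v_7(x) by factoring powers of 7 out of the numerator and denominator: v_7(98/5) = 2. Step 2 — apply |x|_p = p^{-v_p(x)} = 7^{-2} = 1/49.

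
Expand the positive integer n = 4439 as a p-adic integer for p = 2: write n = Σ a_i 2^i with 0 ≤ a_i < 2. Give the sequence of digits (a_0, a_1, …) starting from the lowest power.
(a_0, a_1, …) = (1, 1, 1, 0, 1, 0, 1, 0, 1, 0, 0, 0, 1)

Repeated division by 2 gives the digits low-to-high: 4439 = 1 + 1·2^1 + 1·2^2 + 1·2^4 + 1·2^6 + 1·2^8 + 1·2^12. Digit sequence: (1, 1, 1, 0, 1, 0, 1, 0, 1, 0, 0, 0, 1).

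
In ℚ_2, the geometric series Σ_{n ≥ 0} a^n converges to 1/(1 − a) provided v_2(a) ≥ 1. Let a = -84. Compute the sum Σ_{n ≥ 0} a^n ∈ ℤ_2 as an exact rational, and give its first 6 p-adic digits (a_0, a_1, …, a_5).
Σ a^n = 1/(1 − a) = 1/85;  first 6 digits = (1, 0, 1, 1, 1, 1)

v_2(a) = 2 ≥ 1, so the series converges in ℤ_2 to 1/(1 − a) = 1/(1 − (-84)) = 1/85. Expand this rational in ℤ_2: compute digits iteratively via d_i = x_i mod 2, x_{i+1} = (x_i − d_i)/2. The first 6 digits are (1, 0, 1, 1, 1, 1).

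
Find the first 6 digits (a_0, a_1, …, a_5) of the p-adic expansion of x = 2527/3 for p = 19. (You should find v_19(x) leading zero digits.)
(a_0, …, a_5) = (0, 0, 15, 12, 12, 12)

v_19(2527/3) = 2, so a_0 = ... = a_1 = 0. Factor out: x = 19^2 · u with u = 7/3 a unit in ℤ_19. Expand u iteratively via a_{v+i} = u_i mod 19, u_{i+1} = (u_i − a_{v+i})/19:
  u_0 = 7/3;  a_2 = 15;  u_1 = (u_0 − 15)/19 = -2/3
  u_1 = -2/3;  a_3 = 12;  u_2 = (u_1 − 12)/19 = -2/3
  u_2 = -2/3;  a_4 = 12;  u_3 = (u_2 − 12)/19 = -2/3
  u_3 = -2/3;  a_5 = 12;  u_4 = (u_3 − 12)/19 = -2/3
Digits: (0, 0, 15, 12, 12, 12).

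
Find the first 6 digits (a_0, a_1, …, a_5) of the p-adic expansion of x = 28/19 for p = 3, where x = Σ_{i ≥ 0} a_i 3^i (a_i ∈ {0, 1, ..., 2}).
(a_0, …, a_5) = (1, 0, 1, 0, 1, 2)

v_3(28/19) = 0 (numerator and denominator both coprime to 3), so x ∈ ℤ_3^×. Compute digits iteratively via a_i = x_i mod 3, x_{i+1} = (x_i − a_i)/3, with x_0 = x:
  x_0 = 28/19;  a_0 = 1;  x_1 = (x_0 − 1)/3 = 3/19
  x_1 = 3/19;  a_1 = 0;  x_2 = (x_1 − 0)/3 = 1/19
  x_2 = 1/19;  a_2 = 1;  x_3 = (x_2 − 1)/3 = -6/19
  x_3 = -6/19;  a_3 = 0;  x_4 = (x_3 − 0)/3 = -2/19
  x_4 = -2/19;  a_4 = 1;  x_5 = (x_4 − 1)/3 = -7/19
  x_5 = -7/19;  a_5 = 2;  x_6 = (x_5 − 2)/3 = -15/19
Digits: (1, 0, 1, 0, 1, 2).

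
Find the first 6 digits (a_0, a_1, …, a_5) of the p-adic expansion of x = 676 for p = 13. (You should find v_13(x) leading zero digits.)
(a_0, …, a_5) = (0, 0, 4, 0, 0, 0)

v_13(676) = 2, so a_0 = ... = a_1 = 0. Factor out: x = 13^2 · u with u = 4 a unit in ℤ_13. Expand u iteratively via a_{v+i} = u_i mod 13, u_{i+1} = (u_i − a_{v+i})/13:
  u_0 = 4;  a_2 = 4;  u_1 = (u_0 − 4)/13 = 0
  u_1 = 0;  a_3 = 0;  u_2 = (u_1 − 0)/13 = 0
  u_2 = 0;  a_4 = 0;  u_3 = (u_2 − 0)/13 = 0
  u_3 = 0;  a_5 = 0;  u_4 = (u_3 − 0)/13 = 0
Digits: (0, 0, 4, 0, 0, 0).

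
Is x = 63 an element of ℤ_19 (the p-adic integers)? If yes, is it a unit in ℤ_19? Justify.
x ∈ ℤ_19^× (unit); v_19(x) = 0

ℤ_19 = {x ∈ ℚ_19 : v_19(x) ≥ 0} and ℤ_19^× = {x ∈ ℤ_19 : v_19(x) = 0}. Here v_19(63) = v_19(num) − v_19(den) = 0; compare against these criteria.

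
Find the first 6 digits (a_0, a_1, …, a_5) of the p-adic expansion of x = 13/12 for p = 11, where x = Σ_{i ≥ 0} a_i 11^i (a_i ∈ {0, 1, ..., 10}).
(a_0, …, a_5) = (2, 10, 0, 10, 0, 10)

v_11(13/12) = 0 (numerator and denominator both coprime to 11), so x ∈ ℤ_11^×. Compute digits iteratively via a_i = x_i mod 11, x_{i+1} = (x_i − a_i)/11, with x_0 = x:
  x_0 = 13/12;  a_0 = 2;  x_1 = (x_0 − 2)/11 = -1/12
  x_1 = -1/12;  a_1 = 10;  x_2 = (x_1 − 10)/11 = -11/12
  x_2 = -11/12;  a_2 = 0;  x_3 = (x_2 − 0)/11 = -1/12
  x_3 = -1/12;  a_3 = 10;  x_4 = (x_3 − 10)/11 = -11/12
  x_4 = -11/12;  a_4 = 0;  x_5 = (x_4 − 0)/11 = -1/12
  x_5 = -1/12;  a_5 = 10;  x_6 = (x_5 − 10)/11 = -11/12
Digits: (2, 10, 0, 10, 0, 10).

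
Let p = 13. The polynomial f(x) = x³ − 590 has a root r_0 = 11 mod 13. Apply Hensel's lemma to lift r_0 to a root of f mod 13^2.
r_1 = 76 (mod 169)

Hensel: r_{i+1} = r_i − f(r_i)/f′(r_i) mod 13^{i+2}, where f′(x) = 3x². Iterate:
  r_0 = 11 (mod 13)
  r_1 = 76 (mod 169)
Final: r = 76 with f(r) ≡ 0 mod 13^2.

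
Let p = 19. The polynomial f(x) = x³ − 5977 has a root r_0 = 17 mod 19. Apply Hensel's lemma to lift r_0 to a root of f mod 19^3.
r_2 = 4197 (mod 6859)

Hensel: r_{i+1} = r_i − f(r_i)/f′(r_i) mod 19^{i+2}, where f′(x) = 3x². Iterate:
  r_0 = 17 (mod 19)
  r_1 = 226 (mod 361)
  r_2 = 4197 (mod 6859)
Final: r = 4197 with f(r) ≡ 0 mod 19^3.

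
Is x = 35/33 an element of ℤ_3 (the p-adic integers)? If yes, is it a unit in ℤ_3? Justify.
x ∉ ℤ_3 (v_3(x) = -1 < 0)

ℤ_3 = {x ∈ ℚ_3 : v_3(x) ≥ 0} and ℤ_3^× = {x ∈ ℤ_3 : v_3(x) = 0}. Here v_3(35/33) = v_3(num) − v_3(den) = -1; compare against these criteria.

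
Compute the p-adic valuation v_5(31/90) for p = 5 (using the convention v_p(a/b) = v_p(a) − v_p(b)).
v_5(31/90) = -1

Factor powers of 5 from the numerator and denominator of the reduced fraction: 31 = 5^0 · 31 and 90 = 5^1 · 18. Apply v_p(a/b) = v_p(a) − v_p(b): v_5(31/90) = 0 − 1 = -1.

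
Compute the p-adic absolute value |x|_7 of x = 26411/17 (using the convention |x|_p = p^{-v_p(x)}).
|26411/17|_7 = 1/2401

Step 1 — compute v_7(x) by factoring powers of 7 out of the numerator and denominator: v_7(26411/17) = 4. Step 2 — apply |x|_p = p^{-v_p(x)} = 7^{-4} = 1/2401.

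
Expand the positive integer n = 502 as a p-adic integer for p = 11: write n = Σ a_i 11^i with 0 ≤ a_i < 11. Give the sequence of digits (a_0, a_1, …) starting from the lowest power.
(a_0, a_1, …) = (7, 1, 4)

Repeated division by 11 gives the digits low-to-high: 502 = 7 + 1·11^1 + 4·11^2. Digit sequence: (7, 1, 4).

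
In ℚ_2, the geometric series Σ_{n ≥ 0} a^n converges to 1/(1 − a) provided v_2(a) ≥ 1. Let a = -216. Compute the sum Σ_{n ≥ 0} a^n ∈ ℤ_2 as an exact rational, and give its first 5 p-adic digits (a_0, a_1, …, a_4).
Σ a^n = 1/(1 − a) = 1/217;  first 5 digits = (1, 0, 0, 1, 0)

v_2(a) = 3 ≥ 1, so the series converges in ℤ_2 to 1/(1 − a) = 1/(1 − (-216)) = 1/217. Expand this rational in ℤ_2: compute digits iteratively via d_i = x_i mod 2, x_{i+1} = (x_i − d_i)/2. The first 5 digits are (1, 0, 0, 1, 0).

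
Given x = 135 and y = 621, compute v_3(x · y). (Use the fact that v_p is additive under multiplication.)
v_3(83835) = 6

v_p(x) = 3 (factor: 135 = 3^3 · 5); v_p(y) = 3 (factor: 621 = 3^3 · 23). Additivity: v_p(xy) = v_p(x) + v_p(y) = 3 + 3 = 6. (Direct check: xy = 83835 = 3^6 · (115).)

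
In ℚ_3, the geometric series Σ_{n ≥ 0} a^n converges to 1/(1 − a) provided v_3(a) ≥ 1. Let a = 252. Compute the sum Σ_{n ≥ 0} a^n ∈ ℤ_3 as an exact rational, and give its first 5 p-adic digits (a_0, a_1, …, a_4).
Σ a^n = 1/(1 − a) = -1/251;  first 5 digits = (1, 0, 1, 0, 1)

v_3(a) = 2 ≥ 1, so the series converges in ℤ_3 to 1/(1 − a) = 1/(1 − 252) = -1/251. Expand this rational in ℤ_3: compute digits iteratively via d_i = x_i mod 3, x_{i+1} = (x_i − d_i)/3. The first 5 digits are (1, 0, 1, 0, 1).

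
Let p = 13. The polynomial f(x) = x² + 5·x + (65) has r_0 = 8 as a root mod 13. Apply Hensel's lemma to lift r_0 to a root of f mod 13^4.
r_3 = 1360 (mod 28561)

Hensel: r_{i+1} = r_i − f(r_i)·(f′(r_i))^{-1} mod 13^{i+2}, f′(x) = 2x + 5. Iterate:
  r_0 = 8 (mod 13)
  r_1 = 8 (mod 169)
  r_2 = 1360 (mod 2197)
  r_3 = 1360 (mod 28561)
Final: r = 1360 satisfies f(r) ≡ 0 mod 13^4.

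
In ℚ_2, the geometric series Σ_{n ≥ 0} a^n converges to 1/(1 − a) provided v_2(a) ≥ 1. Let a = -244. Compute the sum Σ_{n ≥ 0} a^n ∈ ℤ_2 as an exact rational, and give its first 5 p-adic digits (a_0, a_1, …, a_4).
Σ a^n = 1/(1 − a) = 1/245;  first 5 digits = (1, 0, 1, 1, 1)

v_2(a) = 2 ≥ 1, so the series converges in ℤ_2 to 1/(1 − a) = 1/(1 − (-244)) = 1/245. Expand this rational in ℤ_2: compute digits iteratively via d_i = x_i mod 2, x_{i+1} = (x_i − d_i)/2. The first 5 digits are (1, 0, 1, 1, 1).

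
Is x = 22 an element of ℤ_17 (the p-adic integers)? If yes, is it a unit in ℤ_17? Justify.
x ∈ ℤ_17^× (unit); v_17(x) = 0

ℤ_17 = {x ∈ ℚ_17 : v_17(x) ≥ 0} and ℤ_17^× = {x ∈ ℤ_17 : v_17(x) = 0}. Here v_17(22) = v_17(num) − v_17(den) = 0; compare against these criteria.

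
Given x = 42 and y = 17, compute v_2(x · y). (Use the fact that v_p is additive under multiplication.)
v_2(714) = 1

v_p(x) = 1 (factor: 42 = 2^1 · 21); v_p(y) = 0 (factor: 17 = 2^0 · 17). Additivity: v_p(xy) = v_p(x) + v_p(y) = 1 + 0 = 1. (Direct check: xy = 714 = 2^1 · (357).)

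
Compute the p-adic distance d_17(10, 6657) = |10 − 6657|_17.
d_17(10, 6657) = 1/289

Step 1 — x − y = 10 − 6657 = -6647. Step 2 — v_17(-6647) = 2 (factor: -6647 = −(17^2 · 23); the sign does not affect v_p). Step 3 — |x − y|_17 = 17^{-2} = 1/289.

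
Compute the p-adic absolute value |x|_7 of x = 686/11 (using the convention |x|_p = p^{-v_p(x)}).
|686/11|_7 = 1/343

Step 1 — compute v_7(x) by factoring powers of 7 out of the numerator and denominator: v_7(686/11) = 3. Step 2 — apply |x|_p = p^{-v_p(x)} = 7^{-3} = 1/343.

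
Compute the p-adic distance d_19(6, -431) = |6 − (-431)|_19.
d_19(6, -431) = 1/19

Step 1 — x − y = 6 − (-431) = 437. Step 2 — v_19(437) = 1 (factor: 437 = (19^1 · 23); the sign does not affect v_p). Step 3 — |x − y|_19 = 19^{-1} = 1/19.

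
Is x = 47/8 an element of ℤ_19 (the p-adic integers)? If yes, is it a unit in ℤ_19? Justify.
x ∈ ℤ_19^× (unit); v_19(x) = 0

ℤ_19 = {x ∈ ℚ_19 : v_19(x) ≥ 0} and ℤ_19^× = {x ∈ ℤ_19 : v_19(x) = 0}. Here v_19(47/8) = v_19(num) − v_19(den) = 0; compare against these criteria.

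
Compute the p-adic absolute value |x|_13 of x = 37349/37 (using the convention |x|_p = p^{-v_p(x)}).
|37349/37|_13 = 1/2197

Step 1 — compute v_13(x) by factoring powers of 13 out of the numerator and denominator: v_13(37349/37) = 3. Step 2 — apply |x|_p = p^{-v_p(x)} = 13^{-3} = 1/2197.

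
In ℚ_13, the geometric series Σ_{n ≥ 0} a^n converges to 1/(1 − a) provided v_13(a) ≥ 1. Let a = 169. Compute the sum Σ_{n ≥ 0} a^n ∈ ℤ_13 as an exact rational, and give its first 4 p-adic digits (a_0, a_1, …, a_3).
Σ a^n = 1/(1 − a) = -1/168;  first 4 digits = (1, 0, 1, 0)

v_13(a) = 2 ≥ 1, so the series converges in ℤ_13 to 1/(1 − a) = 1/(1 − 169) = -1/168. Expand this rational in ℤ_13: compute digits iteratively via d_i = x_i mod 13, x_{i+1} = (x_i − d_i)/13. The first 4 digits are (1, 0, 1, 0).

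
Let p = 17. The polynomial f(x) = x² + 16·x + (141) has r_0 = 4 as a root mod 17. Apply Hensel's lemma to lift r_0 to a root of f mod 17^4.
r_3 = 9303 (mod 83521)

Hensel: r_{i+1} = r_i − f(r_i)·(f′(r_i))^{-1} mod 17^{i+2}, f′(x) = 2x + 16. Iterate:
  r_0 = 4 (mod 17)
  r_1 = 55 (mod 289)
  r_2 = 4390 (mod 4913)
  r_3 = 9303 (mod 83521)
Final: r = 9303 satisfies f(r) ≡ 0 mod 17^4.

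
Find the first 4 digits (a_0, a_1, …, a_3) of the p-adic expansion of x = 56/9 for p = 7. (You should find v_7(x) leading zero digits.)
(a_0, …, a_3) = (0, 4, 5, 0)

v_7(56/9) = 1, so a_0 = ... = a_0 = 0. Factor out: x = 7^1 · u with u = 8/9 a unit in ℤ_7. Expand u iteratively via a_{v+i} = u_i mod 7, u_{i+1} = (u_i − a_{v+i})/7:
  u_0 = 8/9;  a_1 = 4;  u_1 = (u_0 − 4)/7 = -4/9
  u_1 = -4/9;  a_2 = 5;  u_2 = (u_1 − 5)/7 = -7/9
  u_2 = -7/9;  a_3 = 0;  u_3 = (u_2 − 0)/7 = -1/9
Digits: (0, 4, 5, 0).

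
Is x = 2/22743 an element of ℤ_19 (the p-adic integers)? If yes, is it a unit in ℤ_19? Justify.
x ∉ ℤ_19 (v_19(x) = -2 < 0)

ℤ_19 = {x ∈ ℚ_19 : v_19(x) ≥ 0} and ℤ_19^× = {x ∈ ℤ_19 : v_19(x) = 0}. Here v_19(2/22743) = v_19(num) − v_19(den) = -2; compare against these criteria.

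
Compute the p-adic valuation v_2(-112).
v_2(-112) = 4

v_2(n) is the largest exponent k such that 2^k divides n. Factor out: -112 = -2^4 · 7. (Sign doesn't affect v_p.) So v_2(-112) = 4.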